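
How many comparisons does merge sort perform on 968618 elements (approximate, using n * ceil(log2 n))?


Recursion depth: ceil(log2(968618)) = 20
Each recursion level merges n = 968618 elements
Total = 968618 * 20 = 19372360


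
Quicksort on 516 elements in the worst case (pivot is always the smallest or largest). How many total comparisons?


In the worst case, each partition step picks the worst pivot:
  Partition 1: 515 comparisons (n-1 elements to compare)
  Partition 2: 514 comparisons
  Partition 3: 513 comparisons
  Partition 4: 512 comparisons
  Partition 5: 511 comparisons
  ...
  Last partition: 0 comparisons
Total = (n-1) + (n-2) + ... + 1 + 0 = n*(n-1)/2
= 516*515/2 = 132870


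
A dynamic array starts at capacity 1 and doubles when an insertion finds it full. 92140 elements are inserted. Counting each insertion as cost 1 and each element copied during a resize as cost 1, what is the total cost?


n = 92140
Insertion costs: 92140
Resizes copy 1, 2, 4, ... up to the largest power of 2 that is <= n-1 = 92139, i.e. 65536.
Copy costs = 1 + 2 + 4 + 8 + 16 + 32 + 64 + 128 + 256 + 512 + 1024 + 2048 + 4096 + 8192 + 16384 + 32768 + 65536 = 131071
Total = 92140 + 131071 = 223211


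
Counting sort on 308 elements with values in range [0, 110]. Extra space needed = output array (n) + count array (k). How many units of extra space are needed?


Output array size: 308 (to store sorted result)
Count array size: 111 (one slot per possible value, range 0 to 110)
Total extra space = 308 + 111 = 419


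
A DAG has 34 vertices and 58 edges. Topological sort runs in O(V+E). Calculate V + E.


V = 34 (vertex processing)
E = 58 (edge processing)
V + E = 34 + 58 = 92


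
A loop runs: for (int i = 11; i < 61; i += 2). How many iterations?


Loop starts at i = 11, increments by 2, stops when i >= 61.
Number of iterations = ceil((61 - 11) / 2)
= ceil(50 / 2)
= 25


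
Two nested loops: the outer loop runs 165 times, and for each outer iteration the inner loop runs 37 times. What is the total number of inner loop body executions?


Outer loop: 165 iterations
Inner loop: 37 iterations per outer iteration
Total = 165 * 37 = 6105


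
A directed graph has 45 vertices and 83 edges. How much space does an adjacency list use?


Adjacency list: one list head per vertex + one entry per edge
Vertex heads: 45
Edge entries: 83
Total = 45 + 83 = 128


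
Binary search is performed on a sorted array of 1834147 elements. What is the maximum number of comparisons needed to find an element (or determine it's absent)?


Binary search halves the search space each comparison:
  Step 1: search space = 1834147 -> 917073
  Step 2: search space = 917073 -> 458536
  Step 3: search space = 458536 -> 229268
  Step 4: search space = 229268 -> 114634
  Step 5: search space = 114634 -> 57317
  Step 6: search space = 57317 -> 28658
  Step 7: search space = 28658 -> 14329
  Step 8: search space = 14329 -> 7164
  Step 9: search space = 7164 -> 3582
  Step 10: search space = 3582 -> 1791
  Step 11: search space = 1791 -> 895
  Step 12: search space = 895 -> 447
  Step 13: search space = 447 -> 223
  Step 14: search space = 223 -> 111
  Step 15: search space = 111 -> 55
  Step 16: search space = 55 -> 27
  Step 17: search space = 27 -> 13
  Step 18: search space = 13 -> 6
  Step 19: search space = 6 -> 3
  Step 20: search space = 3 -> 1
  Step 21: search space = 1 (final check)
Maximum comparisons = floor(log2(1834147)) + 1 = 20 + 1 = 21


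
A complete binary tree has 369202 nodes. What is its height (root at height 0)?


In a complete binary tree, level k holds nodes 2^k .. 2^(k+1)-1 (1-indexed).
Height = floor(log2(n)) = floor(log2(369202)) = 18
Check: 2^18 = 262144 <= 369202 < 524288 = 2^19


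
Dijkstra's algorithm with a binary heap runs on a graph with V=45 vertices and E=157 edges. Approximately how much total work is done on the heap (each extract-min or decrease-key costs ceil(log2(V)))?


Dijkstra with a binary heap: each vertex is extracted once, each edge may relax once.
Each heap operation costs O(log V).
V + E = 45 + 157 = 202
ceil(log2(45)) = 6 (since 2^5 = 32 < 45 <= 64 = 2^6)
Total heap work = (V+E) * ceil(log2(V)) = 202 * 6 = 1212


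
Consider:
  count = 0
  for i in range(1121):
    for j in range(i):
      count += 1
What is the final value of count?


For each i, the inner loop runs i times:
  i=0: inner runs 0 times
  i=1: inner runs 1 time
  i=2: inner runs 2 times
  i=3: inner runs 3 times
  i=4: inner runs 4 times
  i=5: inner runs 5 times
  i=6: inner runs 6 times
  i=7: inner runs 7 times
  ...
Total = 0 + 1 + 2 + ... + 1120 = 1121*(1121-1)/2 = 627760


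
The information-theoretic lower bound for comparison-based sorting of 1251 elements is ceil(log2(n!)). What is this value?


A binary decision tree of height h has at most 2^h leaves and needs at least n! of them, so h >= ceil(log2(n!)).
1251! is far too large to multiply out, so use Stirling's series:
  ln(n!) ~ n ln n - n + (1/2) ln(2 pi n) + 1/(12n)  (error below 1/(360 n^3), negligible here)
  ln(1251) = 7.1316985
  n ln n = 1251 * 7.1316985 = 8921.7548
  (1/2) ln(2 pi * 1251) = (1/2) ln(7860.2648) = 4.4848
  1/(12*1251) = 0.0001
  ln(1251!) ~ 8921.7548 - 1251 + 4.4848 + 0.0001 = 7675.2397
Convert to base 2: log2(1251!) = 7675.2397 / ln 2 = 7675.2397 / 0.69314718 = 11073.0303
ceil(11073.0303) = 11074


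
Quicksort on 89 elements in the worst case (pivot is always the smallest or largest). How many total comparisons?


In the worst case, each partition step picks the worst pivot:
  Partition 1: 88 comparisons (n-1 elements to compare)
  Partition 2: 87 comparisons
  Partition 3: 86 comparisons
  Partition 4: 85 comparisons
  Partition 5: 84 comparisons
  ...
  Last partition: 0 comparisons
Total = (n-1) + (n-2) + ... + 1 + 0 = n*(n-1)/2
= 89*88/2 = 3916


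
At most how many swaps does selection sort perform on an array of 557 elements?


Each of the 556 passes places one element in its final position.
Pass 1: swap minimum into position 0
Pass 2: swap minimum of remaining into position 1
...
Pass 556: last two elements, one swap
Maximum swaps = 557 - 1 = 556


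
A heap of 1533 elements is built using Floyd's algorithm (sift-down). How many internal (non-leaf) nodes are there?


Leaf nodes occupy roughly half the array.
Sift-down is called for each internal node, starting from the last one.
Internal nodes = floor(n/2) = floor(1533/2) = 766


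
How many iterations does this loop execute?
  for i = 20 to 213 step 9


The loop variable i takes values starting at 20 and increments by 9 each iteration.
Sequence: i = 20, 29, 38, 47, 56, 65, 74, 83, 92, ...
The upper bound 213 is inclusive, so the count is floor((last - first) / step) + 1:
floor((213 - 20) / 9) + 1 = floor(193/9) + 1 = 21 + 1 = 22


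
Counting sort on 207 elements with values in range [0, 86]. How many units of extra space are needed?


Output array size: 207 (to store sorted result)
Count array size: 87 (one slot per possible value, range 0 to 86)
Total extra space = 207 + 87 = 294


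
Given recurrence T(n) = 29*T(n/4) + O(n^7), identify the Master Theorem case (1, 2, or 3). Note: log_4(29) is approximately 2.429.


Master Theorem parameters: a=29, b=4, c=7
log_b(a) = 2.429
Compare b^c with a: 4^7 = 16384 > 29, so c > log_b(a).
Comparing c=7 vs log_b(a)=2.429:
7 > 2.429 => Case 3
Result: T(n) = O(n^7)
Master Theorem case = 3


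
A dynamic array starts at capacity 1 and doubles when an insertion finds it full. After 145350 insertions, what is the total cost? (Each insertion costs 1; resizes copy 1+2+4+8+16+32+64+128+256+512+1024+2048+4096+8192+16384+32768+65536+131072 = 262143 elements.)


Insertion cost: 145350 (one per element)
Resizes occur just before inserting elements 2, 3, 5, 9, ...
Elements copied at each resize: 1 + 2 + 4 + 8 + 16 + 32 + 64 + 128 + 256 + 512 + 1024 + 2048 + 4096 + 8192 + 16384 + 32768 + 65536 + 131072
Sum of copies = 262143 (geometric series: 2^k - 1)
Total = 145350 + 262143 = 407493


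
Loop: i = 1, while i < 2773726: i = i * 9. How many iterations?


i multiplies by 9 each step:
i = 1 -> 9 -> 81 -> 729 -> 6561 -> 59049 -> 531441 -> 4782969 (stop)
Iterations = ceil(log_9(2773726)) = 7


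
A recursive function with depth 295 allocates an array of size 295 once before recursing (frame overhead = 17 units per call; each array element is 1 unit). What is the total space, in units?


Array allocation: 295 units (allocated once)
Stack frames: 295 deep * 17 per frame = 5015 units
Total = 295 + 5015 = 5310


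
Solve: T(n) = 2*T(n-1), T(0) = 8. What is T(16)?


Unrolling:
T(16) = 2*T(15) = 2^2*T(14) = ... = 2^16*T(0)
= 2^16 * 8
= 65536 * 8 = 524288


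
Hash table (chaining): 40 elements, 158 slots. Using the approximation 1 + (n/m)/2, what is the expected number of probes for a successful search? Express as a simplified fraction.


Computing expected probes:
alpha = 40/158
= 1 + alpha/2
= 1 + 40/(2*158)
= (2*158 + 40) / (2*158)
= 356/316 = 89/79


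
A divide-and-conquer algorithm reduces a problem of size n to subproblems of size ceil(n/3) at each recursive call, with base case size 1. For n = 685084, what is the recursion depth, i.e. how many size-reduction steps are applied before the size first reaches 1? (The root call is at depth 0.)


Each step divides the size by 3 (rounding up); after k steps the size is ceil(n/3^k), which equals 1 exactly when 3^k >= n.
So the depth is the smallest k with 3^k >= 685084, i.e. ceil(log_3(685084)).
3^12 = 531441 < 685084 <= 1594323 = 3^13
Recursion depth = 13


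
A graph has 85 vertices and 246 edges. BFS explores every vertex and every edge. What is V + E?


A full BFS traversal dequeues each vertex once and examines each edge once.
Vertex visits: 85
Edge visits: 246
V + E = 85 + 246 = 331


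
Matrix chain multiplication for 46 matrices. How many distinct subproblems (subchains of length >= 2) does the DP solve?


Subproblems are indexed by (i, j) where i < j.
Number of such pairs = n*(n-1)/2
= 46 * 45 / 2
= 1035


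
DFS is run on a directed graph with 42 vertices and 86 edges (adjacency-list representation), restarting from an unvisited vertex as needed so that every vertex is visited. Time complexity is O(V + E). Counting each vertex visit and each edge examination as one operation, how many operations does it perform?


A full DFS traversal processes each vertex exactly once (push/pop on stack).
Each directed edge is examined once.
V = 42, E = 86
V + E = 128


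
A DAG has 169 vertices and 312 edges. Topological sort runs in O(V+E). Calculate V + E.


V = 169 (vertex processing)
E = 312 (edge processing)
V + E = 169 + 312 = 481


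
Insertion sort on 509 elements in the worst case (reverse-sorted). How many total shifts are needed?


In the worst case (reverse-sorted), each element shifts past all previous:
  Element 1: 1 shifts
  Element 2: 2 shifts
  Element 3: 3 shifts
  Element 4: 4 shifts
  Element 5: 5 shifts
  ...
  Element 508: 508 shifts
Total = 1 + 2 + ... + 508
= 509*(509-1)/2 = 129286


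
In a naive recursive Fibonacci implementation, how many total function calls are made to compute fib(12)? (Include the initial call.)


Let C(m) = total calls to evaluate fib(m). Then C(0)=C(1)=1, and
C(m) = 1 + C(m-1) + C(m-2) for m >= 2.
Build the table (each entry = 1 + previous two):
  C(0) = 1
  C(1) = 1
  C(2) = 1 + 1 + 1 = 3
  C(3) = 1 + 3 + 1 = 5
  C(4) = 1 + 5 + 3 = 9
  C(5) = 1 + 9 + 5 = 15
  C(6) = 1 + 15 + 9 = 25
  C(7) = 1 + 25 + 15 = 41
  C(8) = 1 + 41 + 25 = 67
  C(9) = 1 + 67 + 41 = 109
  C(10) = 1 + 109 + 67 = 177
  C(11) = 1 + 177 + 109 = 287
  C(12) = 1 + 287 + 177 = 465
Total calls for fib(12) = 465


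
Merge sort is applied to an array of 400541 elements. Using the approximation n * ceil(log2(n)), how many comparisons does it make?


Merge sort divides the array into halves recursively.
Number of levels = ceil(log2(400541)) = 19
At each level, approximately n = 400541 comparisons are needed for merging.
Total comparisons ~ n * ceil(log2(n)) = 400541 * 19 = 7610279


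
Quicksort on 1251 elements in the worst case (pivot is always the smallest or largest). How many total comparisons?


In the worst case, each partition step picks the worst pivot:
  Partition 1: 1250 comparisons (n-1 elements to compare)
  Partition 2: 1249 comparisons
  Partition 3: 1248 comparisons
  Partition 4: 1247 comparisons
  Partition 5: 1246 comparisons
  ...
  Last partition: 0 comparisons
Total = (n-1) + (n-2) + ... + 1 + 0 = n*(n-1)/2
= 1251*1250/2 = 781875


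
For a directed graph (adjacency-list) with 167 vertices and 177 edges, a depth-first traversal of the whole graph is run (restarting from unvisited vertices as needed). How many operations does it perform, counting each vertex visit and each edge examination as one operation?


A full DFS traversal visits each vertex once and examines each edge once.
V = 167
E = 177
Sum = 167 + 177 = 344


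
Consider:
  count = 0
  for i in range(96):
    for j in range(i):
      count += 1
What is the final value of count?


For each i, the inner loop runs i times:
  i=0: inner runs 0 times
  i=1: inner runs 1 time
  i=2: inner runs 2 times
  i=3: inner runs 3 times
  i=4: inner runs 4 times
  i=5: inner runs 5 times
  i=6: inner runs 6 times
  i=7: inner runs 7 times
  ...
Total = 0 + 1 + 2 + ... + 95 = 96*(96-1)/2 = 4560


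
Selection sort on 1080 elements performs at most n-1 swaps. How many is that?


Each of the 1079 passes places one element in its final position.
Pass 1: swap minimum into position 0
Pass 2: swap minimum of remaining into position 1
...
Pass 1079: last two elements, one swap
Maximum swaps = 1080 - 1 = 1079


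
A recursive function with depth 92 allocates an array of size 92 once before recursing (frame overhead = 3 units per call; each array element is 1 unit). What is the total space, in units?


Array allocation: 92 units (allocated once)
Stack frames: 92 deep * 3 per frame = 276 units
Total = 92 + 276 = 368


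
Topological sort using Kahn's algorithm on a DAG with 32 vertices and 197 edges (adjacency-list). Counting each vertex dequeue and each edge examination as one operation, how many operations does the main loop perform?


Kahn's algorithm:
  1. Compute in-degrees: O(V + E)
  2. Process queue: each vertex dequeued once (O(V))
     each edge examined once (O(E))
Total = V + E = 32 + 197 = 229


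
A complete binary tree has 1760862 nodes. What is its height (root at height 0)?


In a complete binary tree, level k holds nodes 2^k .. 2^(k+1)-1 (1-indexed).
Height = floor(log2(n)) = floor(log2(1760862)) = 20
Check: 2^20 = 1048576 <= 1760862 < 2097152 = 2^21


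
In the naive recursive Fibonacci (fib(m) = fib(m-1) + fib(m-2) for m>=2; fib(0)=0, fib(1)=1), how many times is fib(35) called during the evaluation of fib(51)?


Let N(m) = number of times fib(m) is called while evaluating fib(51).
N(51) = 1 (the initial call).
N(50) = 1 (only fib(51) calls it).
For 1 <= m <= 49: fib(m) is called by fib(m+1) and fib(m+2), so
  N(m) = N(m+1) + N(m+2).
fib(0) is called only by fib(2), so N(0) = N(2).
Walk down from m=51:
  N(51)=1, N(50)=1, N(49)=2, N(48)=3, N(47)=5, N(46)=8, N(45)=13, N(44)=21, N(43)=34, N(42)=55, N(41)=89, N(40)=144, N(39)=233, N(38)=377, N(37)=610, N(36)=987, N(35)=1597
N(35) = 1597


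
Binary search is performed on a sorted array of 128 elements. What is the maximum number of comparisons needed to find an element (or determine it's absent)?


Binary search halves the search space each comparison:
  Step 1: search space = 128 -> 64
  Step 2: search space = 64 -> 32
  Step 3: search space = 32 -> 16
  Step 4: search space = 16 -> 8
  Step 5: search space = 8 -> 4
  Step 6: search space = 4 -> 2
  Step 7: search space = 2 -> 1
  Step 8: search space = 1 (final check)
Maximum comparisons = floor(log2(128)) + 1 = 7 + 1 = 8


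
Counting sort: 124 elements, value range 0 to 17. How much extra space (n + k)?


n = 124 (output array)
k = 18 (count array for 18 distinct values)
Extra space = 124 + 18 = 142


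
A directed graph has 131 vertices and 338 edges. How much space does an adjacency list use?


Adjacency list: one list head per vertex + one entry per edge
Vertex heads: 131
Edge entries: 338
Total = 131 + 338 = 469


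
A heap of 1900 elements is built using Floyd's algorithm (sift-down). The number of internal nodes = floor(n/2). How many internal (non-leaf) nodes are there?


Leaf nodes occupy roughly half the array.
Sift-down is called for each internal node, starting from the last one.
Internal nodes = floor(n/2) = floor(1900/2) = 950


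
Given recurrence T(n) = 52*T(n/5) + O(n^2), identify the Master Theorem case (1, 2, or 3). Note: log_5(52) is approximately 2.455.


Master Theorem parameters: a=52, b=5, c=2
log_b(a) = 2.455
Compare b^c with a: 5^2 = 25 < 52, so c < log_b(a).
Comparing c=2 vs log_b(a)=2.455:
2 < 2.455 => Case 1
Result: T(n) = O(n^(log_5 52)) ~ O(n^2.455)
Master Theorem case = 1


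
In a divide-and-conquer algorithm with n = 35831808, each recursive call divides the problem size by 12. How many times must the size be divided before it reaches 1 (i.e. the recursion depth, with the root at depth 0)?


Number of divisions = log_12(35831808)
Sizes: 35831808 -> 2985984 -> 248832 -> 20736 -> 1728 -> 144 -> 12 -> 1 (7 divisions)
Recursion depth = 7


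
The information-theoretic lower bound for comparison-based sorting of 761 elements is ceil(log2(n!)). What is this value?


A binary decision tree of height h has at most 2^h leaves and needs at least n! of them, so h >= ceil(log2(n!)).
761! is far too large to multiply out, so use Stirling's series:
  ln(n!) ~ n ln n - n + (1/2) ln(2 pi n) + 1/(12n)  (error below 1/(360 n^3), negligible here)
  ln(761) = 6.6346334
  n ln n = 761 * 6.6346334 = 5048.9560
  (1/2) ln(2 pi * 761) = (1/2) ln(4781.5040) = 4.2363
  1/(12*761) = 0.0001
  ln(761!) ~ 5048.9560 - 761 + 4.2363 + 0.0001 = 4292.1924
Convert to base 2: log2(761!) = 4292.1924 / ln 2 = 4292.1924 / 0.69314718 = 6192.3247
ceil(6192.3247) = 6193


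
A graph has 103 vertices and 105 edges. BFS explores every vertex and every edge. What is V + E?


A full BFS traversal dequeues each vertex once and examines each edge once.
Vertex visits: 103
Edge visits: 105
V + E = 103 + 105 = 208


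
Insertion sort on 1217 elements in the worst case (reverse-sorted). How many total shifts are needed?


In the worst case (reverse-sorted), each element shifts past all previous:
  Element 1: 1 shifts
  Element 2: 2 shifts
  Element 3: 3 shifts
  Element 4: 4 shifts
  Element 5: 5 shifts
  ...
  Element 1216: 1216 shifts
Total = 1 + 2 + ... + 1216
= 1217*(1217-1)/2 = 739936


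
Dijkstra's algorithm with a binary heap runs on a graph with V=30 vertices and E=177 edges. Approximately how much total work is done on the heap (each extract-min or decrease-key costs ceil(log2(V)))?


Dijkstra with a binary heap: each vertex is extracted once, each edge may relax once.
Each heap operation costs O(log V).
V + E = 30 + 177 = 207
ceil(log2(30)) = 5 (since 2^4 = 16 < 30 <= 32 = 2^5)
Total heap work = (V+E) * ceil(log2(V)) = 207 * 5 = 1035


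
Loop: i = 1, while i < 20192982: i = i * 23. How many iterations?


i multiplies by 23 each step:
i = 1 -> 23 -> 529 -> 12167 -> 279841 -> 6436343 -> 148035889 (stop)
Iterations = ceil(log_23(20192982)) = 6


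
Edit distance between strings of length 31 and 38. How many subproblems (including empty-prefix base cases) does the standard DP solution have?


The table includes base cases (empty prefixes).
Rows: (m+1) = 32
Columns: (n+1) = 39
Total = 32 * 39 = 1248


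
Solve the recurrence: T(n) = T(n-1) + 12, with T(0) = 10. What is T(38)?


Unrolling the recurrence:
T(38) = T(37) + 12
       = T(36) + 12 + 12
       = T(35) + 12*3
       ...
       = T(0) + 12*38
       = 10 + 456 = 466


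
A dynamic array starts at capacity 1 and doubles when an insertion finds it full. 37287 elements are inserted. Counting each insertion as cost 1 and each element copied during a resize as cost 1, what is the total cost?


n = 37287
Insertion costs: 37287
Resizes copy 1, 2, 4, ... up to the largest power of 2 that is <= n-1 = 37286, i.e. 32768.
Copy costs = 1 + 2 + 4 + 8 + 16 + 32 + 64 + 128 + 256 + 512 + 1024 + 2048 + 4096 + 8192 + 16384 + 32768 = 65535
Total = 37287 + 65535 = 102822


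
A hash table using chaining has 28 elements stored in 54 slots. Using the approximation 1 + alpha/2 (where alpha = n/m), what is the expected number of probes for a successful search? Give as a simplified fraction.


Load factor alpha = n/m = 28/54
Expected probes = 1 + alpha/2 = 1 + 28/(2*54)
= 1 + 28/108
= 108/108 + 28/108
= 136/108
Simplify: 34/27


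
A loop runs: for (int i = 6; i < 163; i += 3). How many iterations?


Loop starts at i = 6, increments by 3, stops when i >= 163.
Number of iterations = ceil((163 - 6) / 3)
= ceil(157 / 3)
= 53


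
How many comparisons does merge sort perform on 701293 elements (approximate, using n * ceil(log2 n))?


Recursion depth: ceil(log2(701293)) = 20
Each recursion level merges n = 701293 elements
Total = 701293 * 20 = 14025860


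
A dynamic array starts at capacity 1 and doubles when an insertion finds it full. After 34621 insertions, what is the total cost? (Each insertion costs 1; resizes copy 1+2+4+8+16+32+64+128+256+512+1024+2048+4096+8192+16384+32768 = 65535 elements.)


Insertion cost: 34621 (one per element)
Resizes occur just before inserting elements 2, 3, 5, 9, ...
Elements copied at each resize: 1 + 2 + 4 + 8 + 16 + 32 + 64 + 128 + 256 + 512 + 1024 + 2048 + 4096 + 8192 + 16384 + 32768
Sum of copies = 65535 (geometric series: 2^k - 1)
Total = 34621 + 65535 = 100156


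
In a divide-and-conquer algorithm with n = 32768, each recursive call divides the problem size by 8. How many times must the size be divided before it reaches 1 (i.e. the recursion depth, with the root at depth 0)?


Number of divisions = log_8(32768)
Sizes: 32768 -> 4096 -> 512 -> 64 -> 8 -> 1 (5 divisions)
Recursion depth = 5


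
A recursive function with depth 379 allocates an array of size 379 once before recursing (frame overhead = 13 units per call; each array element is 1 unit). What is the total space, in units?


Array allocation: 379 units (allocated once)
Stack frames: 379 deep * 13 per frame = 4927 units
Total = 379 + 4927 = 5306


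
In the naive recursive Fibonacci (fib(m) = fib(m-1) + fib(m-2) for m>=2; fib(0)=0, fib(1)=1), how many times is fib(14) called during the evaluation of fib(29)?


Let N(m) = number of times fib(m) is called while evaluating fib(29).
N(29) = 1 (the initial call).
N(28) = 1 (only fib(29) calls it).
For 1 <= m <= 27: fib(m) is called by fib(m+1) and fib(m+2), so
  N(m) = N(m+1) + N(m+2).
fib(0) is called only by fib(2), so N(0) = N(2).
Walk down from m=29:
  N(29)=1, N(28)=1, N(27)=2, N(26)=3, N(25)=5, N(24)=8, N(23)=13, N(22)=21, N(21)=34, N(20)=55, N(19)=89, N(18)=144, N(17)=233, N(16)=377, N(15)=610, N(14)=987
N(14) = 987


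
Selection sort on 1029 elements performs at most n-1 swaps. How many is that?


Each of the 1028 passes places one element in its final position.
Pass 1: swap minimum into position 0
Pass 2: swap minimum of remaining into position 1
...
Pass 1028: last two elements, one swap
Maximum swaps = 1029 - 1 = 1028


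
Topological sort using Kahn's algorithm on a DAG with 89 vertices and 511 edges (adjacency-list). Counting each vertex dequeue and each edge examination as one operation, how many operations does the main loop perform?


Kahn's algorithm:
  1. Compute in-degrees: O(V + E)
  2. Process queue: each vertex dequeued once (O(V))
     each edge examined once (O(E))
Total = V + E = 89 + 511 = 600


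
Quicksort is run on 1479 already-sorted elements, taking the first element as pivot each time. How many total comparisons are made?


Sum of comparisons per partition:
1478 + 1477 + ... + 1 + 0
= 1479 * (1479 - 1) / 2
= 1479 * 1478 / 2
= 1092981


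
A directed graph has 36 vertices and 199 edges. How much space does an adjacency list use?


Adjacency list: one list head per vertex + one entry per edge
Vertex heads: 36
Edge entries: 199
Total = 36 + 199 = 235


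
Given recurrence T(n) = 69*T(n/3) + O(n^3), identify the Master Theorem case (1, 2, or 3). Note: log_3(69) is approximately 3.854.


Master Theorem parameters: a=69, b=3, c=3
log_b(a) = 3.854
Compare b^c with a: 3^3 = 27 < 69, so c < log_b(a).
Comparing c=3 vs log_b(a)=3.854:
3 < 3.854 => Case 1
Result: T(n) = O(n^(log_3 69)) ~ O(n^3.854)
Master Theorem case = 1


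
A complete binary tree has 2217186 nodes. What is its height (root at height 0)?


In a complete binary tree, level k holds nodes 2^k .. 2^(k+1)-1 (1-indexed).
Height = floor(log2(n)) = floor(log2(2217186)) = 21
Check: 2^21 = 2097152 <= 2217186 < 4194304 = 2^22


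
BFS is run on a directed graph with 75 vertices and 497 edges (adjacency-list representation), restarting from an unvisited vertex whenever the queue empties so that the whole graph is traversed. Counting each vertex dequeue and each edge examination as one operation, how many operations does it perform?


A full BFS traversal dequeues each vertex exactly once and examines each directed edge exactly once.
V = 75 (vertex processing cost)
E = 497 (edge examination cost)
Total operations proportional to V + E = 75 + 497 = 572


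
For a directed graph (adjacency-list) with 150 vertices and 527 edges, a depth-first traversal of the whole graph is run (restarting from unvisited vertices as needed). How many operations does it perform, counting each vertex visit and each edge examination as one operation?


A full DFS traversal visits each vertex once and examines each edge once.
V = 150
E = 527
Sum = 150 + 527 = 677


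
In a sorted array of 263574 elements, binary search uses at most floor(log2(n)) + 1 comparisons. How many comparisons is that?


Halving sequence: 263574 -> 131787 -> 65893 -> 32946 -> 16473 -> 8236 -> 4118 -> 2059 -> 1029 -> 514 -> 257 -> 128 -> 64 -> 32 -> 16 -> 8 -> 4 -> 2 -> 1
Number of halvings = 18
Max comparisons = 18 + 1 = 19


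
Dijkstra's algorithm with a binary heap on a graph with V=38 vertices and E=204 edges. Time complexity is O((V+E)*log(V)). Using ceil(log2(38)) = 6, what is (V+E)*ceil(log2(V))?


Dijkstra with a binary heap: each vertex is extracted once, each edge may relax once.
Each heap operation costs O(log V).
V + E = 38 + 204 = 242
ceil(log2(38)) = 6 (since 2^5 = 32 < 38 <= 64 = 2^6)
Total heap work = (V+E) * ceil(log2(V)) = 242 * 6 = 1452


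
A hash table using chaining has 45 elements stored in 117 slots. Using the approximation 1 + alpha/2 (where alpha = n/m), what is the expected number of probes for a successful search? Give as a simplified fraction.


Load factor alpha = n/m = 45/117
Expected probes = 1 + alpha/2 = 1 + 45/(2*117)
= 1 + 45/234
= 234/234 + 45/234
= 279/234
Simplify: 31/26


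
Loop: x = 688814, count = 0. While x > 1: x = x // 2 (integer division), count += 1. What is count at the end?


The variable x halves each step:
x = 688814 -> 344407 -> 172203 -> 86101 -> 43050 -> 21525 -> 10762 -> 5381 -> 2690 -> 1345 -> 672 -> 336 -> 168 -> 84 -> 42 -> 21 -> 10 -> 5 -> 2 -> 1
Number of halvings = floor(log2(688814)) = 19


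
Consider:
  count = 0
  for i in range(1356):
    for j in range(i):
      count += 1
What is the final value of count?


For each i, the inner loop runs i times:
  i=0: inner runs 0 times
  i=1: inner runs 1 time
  i=2: inner runs 2 times
  i=3: inner runs 3 times
  i=4: inner runs 4 times
  i=5: inner runs 5 times
  i=6: inner runs 6 times
  i=7: inner runs 7 times
  ...
Total = 0 + 1 + 2 + ... + 1355 = 1356*(1356-1)/2 = 918690


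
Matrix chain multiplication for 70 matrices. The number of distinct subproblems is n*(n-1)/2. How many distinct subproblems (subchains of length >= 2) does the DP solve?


Subproblems are indexed by (i, j) where i < j.
Number of such pairs = n*(n-1)/2
= 70 * 69 / 2
= 2415


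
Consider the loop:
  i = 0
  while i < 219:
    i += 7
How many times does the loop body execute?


Starting at i = 0, each iteration adds 7.
Iterations until i >= 219:
  Iteration 1: i = 0 -> i = 7
  Iteration 2: i = 7 -> i = 14
  Iteration 3: i = 14 -> i = 21
  Iteration 4: i = 21 -> i = 28
  Iteration 5: i = 28 -> i = 35
  Iteration 6: i = 35 -> i = 42
  Iteration 7: i = 42 -> i = 49
  Iteration 8: i = 49 -> i = 56
  ... continuing ...
Total iterations = ceil(219/7) = 32


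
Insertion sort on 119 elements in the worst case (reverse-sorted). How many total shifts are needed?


In the worst case (reverse-sorted), each element shifts past all previous:
  Element 1: 1 shifts
  Element 2: 2 shifts
  Element 3: 3 shifts
  Element 4: 4 shifts
  Element 5: 5 shifts
  ...
  Element 118: 118 shifts
Total = 1 + 2 + ... + 118
= 119*(119-1)/2 = 7021


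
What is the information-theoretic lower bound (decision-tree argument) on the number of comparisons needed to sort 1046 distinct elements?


A binary decision tree of height h has at most 2^h leaves and needs at least n! of them, so h >= ceil(log2(n!)).
1046! is far too large to multiply out, so use Stirling's series:
  ln(n!) ~ n ln n - n + (1/2) ln(2 pi n) + 1/(12n)  (error below 1/(360 n^3), negligible here)
  ln(1046) = 6.9527286
  n ln n = 1046 * 6.9527286 = 7272.5541
  (1/2) ln(2 pi * 1046) = (1/2) ln(6572.2118) = 4.3953
  1/(12*1046) = 0.0001
  ln(1046!) ~ 7272.5541 - 1046 + 4.3953 + 0.0001 = 6230.9495
Convert to base 2: log2(1046!) = 6230.9495 / ln 2 = 6230.9495 / 0.69314718 = 8989.3600
ceil(8989.3600) = 8990


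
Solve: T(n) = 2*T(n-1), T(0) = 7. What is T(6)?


Unrolling:
T(6) = 2*T(5) = 2^2*T(4) = ... = 2^6*T(0)
= 2^6 * 7
= 64 * 7 = 448


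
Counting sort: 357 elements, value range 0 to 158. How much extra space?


n = 357 (output array)
k = 159 (count array for 159 distinct values)
Extra space = 357 + 159 = 516


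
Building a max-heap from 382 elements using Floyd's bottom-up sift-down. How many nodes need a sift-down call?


In a heap of 382 elements (0-indexed array):
  Last element index: 381
  Parent of last element: floor((381 - 1) / 2) = 190
  Internal nodes: indices 0 to 190
  Count = floor(382/2) = 191


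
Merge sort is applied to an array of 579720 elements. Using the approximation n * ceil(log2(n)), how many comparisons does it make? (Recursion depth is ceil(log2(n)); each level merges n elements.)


Merge sort divides the array into halves recursively.
Number of levels = ceil(log2(579720)) = 20
At each level, approximately n = 579720 comparisons are needed for merging.
Total comparisons ~ n * ceil(log2(n)) = 579720 * 20 = 11594400


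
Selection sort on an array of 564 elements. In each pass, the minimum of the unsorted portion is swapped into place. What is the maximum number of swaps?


Selection sort performs one swap per pass:
  Pass 1: find min in positions 0 to 563, swap with position 0
  Pass 2: find min in positions 1 to 563, swap with position 1
  Pass 3: find min in positions 2 to 563, swap with position 2
  Pass 4: find min in positions 3 to 563, swap with position 3
  Pass 5: find min in positions 4 to 563, swap with position 4
  ... (558 more passes)
Total passes (and swaps) = n - 1 = 564 - 1 = 563


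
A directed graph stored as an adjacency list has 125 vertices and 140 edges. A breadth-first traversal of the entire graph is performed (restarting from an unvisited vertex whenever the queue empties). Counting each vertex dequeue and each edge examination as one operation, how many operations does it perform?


A full BFS traversal dequeues each vertex once and examines each edge once.
Vertex visits: 125
Edge visits: 140
V + E = 125 + 140 = 265


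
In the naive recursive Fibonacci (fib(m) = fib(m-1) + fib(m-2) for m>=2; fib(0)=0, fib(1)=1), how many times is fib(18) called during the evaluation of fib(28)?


Let N(m) = number of times fib(m) is called while evaluating fib(28).
N(28) = 1 (the initial call).
N(27) = 1 (only fib(28) calls it).
For 1 <= m <= 26: fib(m) is called by fib(m+1) and fib(m+2), so
  N(m) = N(m+1) + N(m+2).
fib(0) is called only by fib(2), so N(0) = N(2).
Walk down from m=28:
  N(28)=1, N(27)=1, N(26)=2, N(25)=3, N(24)=5, N(23)=8, N(22)=13, N(21)=21, N(20)=34, N(19)=55, N(18)=89
N(18) = 89


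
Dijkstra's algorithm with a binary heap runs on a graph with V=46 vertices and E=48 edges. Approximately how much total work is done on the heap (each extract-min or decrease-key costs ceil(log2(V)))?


Dijkstra with a binary heap: each vertex is extracted once, each edge may relax once.
Each heap operation costs O(log V).
V + E = 46 + 48 = 94
ceil(log2(46)) = 6 (since 2^5 = 32 < 46 <= 64 = 2^6)
Total heap work = (V+E) * ceil(log2(V)) = 94 * 6 = 564


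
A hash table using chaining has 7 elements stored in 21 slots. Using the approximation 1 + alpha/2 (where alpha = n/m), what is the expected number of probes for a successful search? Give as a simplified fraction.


Load factor alpha = n/m = 7/21
Expected probes = 1 + alpha/2 = 1 + 7/(2*21)
= 1 + 7/42
= 42/42 + 7/42
= 49/42
Simplify: 7/6


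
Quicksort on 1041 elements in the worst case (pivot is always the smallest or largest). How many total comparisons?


In the worst case, each partition step picks the worst pivot:
  Partition 1: 1040 comparisons (n-1 elements to compare)
  Partition 2: 1039 comparisons
  Partition 3: 1038 comparisons
  Partition 4: 1037 comparisons
  Partition 5: 1036 comparisons
  ...
  Last partition: 0 comparisons
Total = (n-1) + (n-2) + ... + 1 + 0 = n*(n-1)/2
= 1041*1040/2 = 541320


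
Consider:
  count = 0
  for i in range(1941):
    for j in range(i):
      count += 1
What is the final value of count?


For each i, the inner loop runs i times:
  i=0: inner runs 0 times
  i=1: inner runs 1 time
  i=2: inner runs 2 times
  i=3: inner runs 3 times
  i=4: inner runs 4 times
  i=5: inner runs 5 times
  i=6: inner runs 6 times
  i=7: inner runs 7 times
  ...
Total = 0 + 1 + 2 + ... + 1940 = 1941*(1941-1)/2 = 1882770


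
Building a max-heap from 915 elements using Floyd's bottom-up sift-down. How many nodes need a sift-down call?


In a heap of 915 elements (0-indexed array):
  Last element index: 914
  Parent of last element: floor((914 - 1) / 2) = 456
  Internal nodes: indices 0 to 456
  Count = floor(915/2) = 457


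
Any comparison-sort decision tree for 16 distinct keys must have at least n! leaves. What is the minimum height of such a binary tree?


A binary decision tree of height h has at most 2^h leaves and needs at least n! of them, so h >= ceil(log2(n!)).
Compute 16! as a running product:
  x2 = 2, x3 = 6, x4 = 24, x5 = 120
  x6 = 720, x7 = 5040, x8 = 40320, x9 = 362880
  x10 = 3628800, x11 = 39916800, x12 = 479001600, x13 = 6227020800
  x14 = 87178291200, x15 = 1307674368000, x16 = 20922789888000
16! = 20922789888000
Bracket between powers of 2:
  2^44 = 17592186044416 < 20922789888000 <= 35184372088832 = 2^45
So ceil(log2(16!)) = 45


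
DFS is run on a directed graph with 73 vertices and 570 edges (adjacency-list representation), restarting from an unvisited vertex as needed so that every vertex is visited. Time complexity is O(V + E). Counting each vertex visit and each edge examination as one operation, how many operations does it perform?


A full DFS traversal processes each vertex exactly once (push/pop on stack).
Each directed edge is examined once.
V = 73, E = 570
V + E = 643


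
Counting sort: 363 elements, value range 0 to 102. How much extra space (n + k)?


n = 363 (output array)
k = 103 (count array for 103 distinct values)
Extra space = 363 + 103 = 466


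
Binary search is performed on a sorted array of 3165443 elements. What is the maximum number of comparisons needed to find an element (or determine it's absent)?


Binary search halves the search space each comparison:
  Step 1: search space = 3165443 -> 1582721
  Step 2: search space = 1582721 -> 791360
  Step 3: search space = 791360 -> 395680
  Step 4: search space = 395680 -> 197840
  Step 5: search space = 197840 -> 98920
  Step 6: search space = 98920 -> 49460
  Step 7: search space = 49460 -> 24730
  Step 8: search space = 24730 -> 12365
  Step 9: search space = 12365 -> 6182
  Step 10: search space = 6182 -> 3091
  Step 11: search space = 3091 -> 1545
  Step 12: search space = 1545 -> 772
  Step 13: search space = 772 -> 386
  Step 14: search space = 386 -> 193
  Step 15: search space = 193 -> 96
  Step 16: search space = 96 -> 48
  Step 17: search space = 48 -> 24
  Step 18: search space = 24 -> 12
  Step 19: search space = 12 -> 6
  Step 20: search space = 6 -> 3
  Step 21: search space = 3 -> 1
  Step 22: search space = 1 (final check)
Maximum comparisons = floor(log2(3165443)) + 1 = 21 + 1 = 22


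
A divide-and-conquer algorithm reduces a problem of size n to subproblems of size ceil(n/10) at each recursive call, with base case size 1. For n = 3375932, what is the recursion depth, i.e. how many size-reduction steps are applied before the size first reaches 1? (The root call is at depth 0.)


Each step divides the size by 10 (rounding up); after k steps the size is ceil(n/10^k), which equals 1 exactly when 10^k >= n.
So the depth is the smallest k with 10^k >= 3375932, i.e. ceil(log_10(3375932)).
10^6 = 1000000 < 3375932 <= 10000000 = 10^7
Recursion depth = 7


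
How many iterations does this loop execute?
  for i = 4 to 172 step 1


The loop variable i takes values starting at 4 and increments by 1 each iteration.
Sequence: i = 4, 5, 6, 7, 8, 9, 10, 11, 12, ...
The upper bound 172 is inclusive, so the count is floor((last - first) / step) + 1:
floor((172 - 4) / 1) + 1 = floor(168/1) + 1 = 168 + 1 = 169


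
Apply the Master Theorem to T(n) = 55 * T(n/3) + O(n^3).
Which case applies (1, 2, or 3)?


The Master Theorem: T(n) = a*T(n/b) + O(n^c)
  a = 55, b = 3, c = 3
log_b(a) = log_3(55) ~ 3.648
Compare b^c with a: 3^3 = 27 < 55, so c < log_b(a).
Since c < log_b(a), Case 1 applies.
T(n) = O(n^(log_3 55)) ~ O(n^3.648)
Master Theorem case = 1


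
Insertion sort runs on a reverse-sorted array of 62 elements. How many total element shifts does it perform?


Sum of shifts = 1 + 2 + 3 + ... + 61
= 62 * 61 / 2
= 3782 / 2
= 1891


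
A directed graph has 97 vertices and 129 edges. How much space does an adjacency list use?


Adjacency list: one list head per vertex + one entry per edge
Vertex heads: 97
Edge entries: 129
Total = 97 + 129 = 226


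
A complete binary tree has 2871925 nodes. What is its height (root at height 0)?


In a complete binary tree, level k holds nodes 2^k .. 2^(k+1)-1 (1-indexed).
Height = floor(log2(n)) = floor(log2(2871925)) = 21
Check: 2^21 = 2097152 <= 2871925 < 4194304 = 2^22


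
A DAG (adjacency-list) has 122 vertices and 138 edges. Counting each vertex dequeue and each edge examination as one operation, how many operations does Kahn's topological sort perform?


V = 122 (vertex processing)
E = 138 (edge processing)
V + E = 122 + 138 = 260


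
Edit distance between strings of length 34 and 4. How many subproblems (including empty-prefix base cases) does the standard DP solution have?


The table includes base cases (empty prefixes).
Rows: (m+1) = 35
Columns: (n+1) = 5
Total = 35 * 5 = 175


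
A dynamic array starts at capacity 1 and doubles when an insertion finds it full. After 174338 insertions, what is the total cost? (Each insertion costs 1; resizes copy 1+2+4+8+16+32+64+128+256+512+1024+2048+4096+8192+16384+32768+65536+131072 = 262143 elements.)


Insertion cost: 174338 (one per element)
Resizes occur just before inserting elements 2, 3, 5, 9, ...
Elements copied at each resize: 1 + 2 + 4 + 8 + 16 + 32 + 64 + 128 + 256 + 512 + 1024 + 2048 + 4096 + 8192 + 16384 + 32768 + 65536 + 131072
Sum of copies = 262143 (geometric series: 2^k - 1)
Total = 174338 + 262143 = 436481


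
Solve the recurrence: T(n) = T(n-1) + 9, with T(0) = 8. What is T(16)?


Unrolling the recurrence:
T(16) = T(15) + 9
       = T(14) + 9 + 9
       = T(13) + 9*3
       ...
       = T(0) + 9*16
       = 8 + 144 = 152
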